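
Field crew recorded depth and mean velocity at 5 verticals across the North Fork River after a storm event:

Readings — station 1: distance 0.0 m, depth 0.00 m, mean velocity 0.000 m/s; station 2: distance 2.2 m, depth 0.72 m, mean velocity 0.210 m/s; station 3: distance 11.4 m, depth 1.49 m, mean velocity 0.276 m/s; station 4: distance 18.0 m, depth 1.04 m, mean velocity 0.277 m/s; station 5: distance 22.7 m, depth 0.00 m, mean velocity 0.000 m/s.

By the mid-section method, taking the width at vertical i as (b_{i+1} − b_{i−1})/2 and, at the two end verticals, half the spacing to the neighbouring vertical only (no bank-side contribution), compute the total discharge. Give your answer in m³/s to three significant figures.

w_2 = (11.4 − 0.0)/2 = 5.7 m; q_2 = 0.210 × 0.72 × 5.7 = 0.8618 m³/s
w_3 = (18.0 − 2.2)/2 = 7.9 m; q_3 = 0.276 × 1.49 × 7.9 = 3.249 m³/s
w_4 = (22.7 − 11.4)/2 = 5.65 m; q_4 = 0.277 × 1.04 × 5.65 = 1.628 m³/s
Stations 1, 5 contribute zero (depth or velocity is 0).
Q = Σ qᵢ = 5.738 m³/s

5.74 m³/s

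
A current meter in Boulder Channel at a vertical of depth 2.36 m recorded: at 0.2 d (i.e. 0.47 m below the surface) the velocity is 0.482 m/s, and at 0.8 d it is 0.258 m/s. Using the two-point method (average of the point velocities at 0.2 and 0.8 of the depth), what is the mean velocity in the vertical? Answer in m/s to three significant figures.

v̄ = (0.482 + 0.258) / 2 = 0.3700 m/s

0.370 m/s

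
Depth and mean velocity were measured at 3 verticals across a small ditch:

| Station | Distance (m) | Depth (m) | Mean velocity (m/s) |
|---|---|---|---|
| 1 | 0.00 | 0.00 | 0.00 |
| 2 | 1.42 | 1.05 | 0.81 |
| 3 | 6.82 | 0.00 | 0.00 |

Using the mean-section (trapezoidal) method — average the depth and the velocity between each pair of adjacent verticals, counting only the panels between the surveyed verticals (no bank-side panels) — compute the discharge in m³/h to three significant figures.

Panel 1-2: Δb = 1.42 m, d̄ = (0.00+1.05)/2 = 0.525, v̄ = (0.00+0.81)/2 = 0.405 → q = 1.42×0.525×0.405 = 0.3019 m³/s
Panel 2-3: Δb = 5.4 m, d̄ = (1.05+0.00)/2 = 0.525, v̄ = (0.81+0.00)/2 = 0.405 → q = 5.4×0.525×0.405 = 1.148 m³/s
Q = Σ q = 1.450 m³/s
= 1.450 × 3600 = 5220 m³/h

5220 m³/h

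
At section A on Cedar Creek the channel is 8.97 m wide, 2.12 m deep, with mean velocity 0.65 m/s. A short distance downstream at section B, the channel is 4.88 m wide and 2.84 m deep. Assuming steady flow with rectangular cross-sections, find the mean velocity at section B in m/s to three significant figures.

Q = A₁V₁ = (8.97×2.12) × 0.65 = 12.36 m³/s
A₂ = 4.88 × 2.84 = 13.86 m²
V₂ = Q/A₂ = 12.36/13.86 = 0.8919 m/s

0.892 m/s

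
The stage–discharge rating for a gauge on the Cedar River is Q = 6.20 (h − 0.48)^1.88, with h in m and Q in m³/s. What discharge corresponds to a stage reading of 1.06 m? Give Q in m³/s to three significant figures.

Q = 6.20 × (1.06 − 0.48)^1.88 = 6.20 × 0.58^1.88 = 2.227 m³/s

2.23 m³/s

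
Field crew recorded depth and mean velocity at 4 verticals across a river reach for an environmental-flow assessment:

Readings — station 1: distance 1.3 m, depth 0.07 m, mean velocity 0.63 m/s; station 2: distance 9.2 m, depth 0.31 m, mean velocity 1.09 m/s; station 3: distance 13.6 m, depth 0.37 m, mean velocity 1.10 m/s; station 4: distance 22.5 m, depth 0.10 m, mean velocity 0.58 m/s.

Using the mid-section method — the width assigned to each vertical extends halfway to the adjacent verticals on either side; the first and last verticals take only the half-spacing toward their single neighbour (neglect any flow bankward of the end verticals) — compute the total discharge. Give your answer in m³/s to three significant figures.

5.22 m³/s

w_1 = (9.2 − 1.3)/2 = 3.95 m; q_1 = 0.63 × 0.07 × 3.95 = 0.1742 m³/s
w_2 = (13.6 − 1.3)/2 = 6.15 m; q_2 = 1.09 × 0.31 × 6.15 = 2.078 m³/s
w_3 = (22.5 − 9.2)/2 = 6.65 m; q_3 = 1.10 × 0.37 × 6.65 = 2.707 m³/s
w_4 = (22.5 − 13.6)/2 = 4.45 m; q_4 = 0.58 × 0.10 × 4.45 = 0.2581 m³/s
Q = Σ qᵢ = 5.217 m³/s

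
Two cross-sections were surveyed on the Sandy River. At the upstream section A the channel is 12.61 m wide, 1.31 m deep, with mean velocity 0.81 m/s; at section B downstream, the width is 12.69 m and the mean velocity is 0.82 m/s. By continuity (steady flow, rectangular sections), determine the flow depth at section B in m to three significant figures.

Q = A₁V₁ = (12.61×1.31) × 0.81 = 13.38 m³/s
d₂ = Q/(b₂ V₂) = 13.38/(12.69×0.82) = 1.286 m

1.29 m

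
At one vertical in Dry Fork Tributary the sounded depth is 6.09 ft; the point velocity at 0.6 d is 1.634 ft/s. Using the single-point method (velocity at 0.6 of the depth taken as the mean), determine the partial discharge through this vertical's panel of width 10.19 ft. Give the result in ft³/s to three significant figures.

101 ft³/s

v̄ = v₀.₆ = 1.634 ft/s
q = v̄ × d × w = 1.634 × 6.09 × 10.19 = 101.4 ft³/s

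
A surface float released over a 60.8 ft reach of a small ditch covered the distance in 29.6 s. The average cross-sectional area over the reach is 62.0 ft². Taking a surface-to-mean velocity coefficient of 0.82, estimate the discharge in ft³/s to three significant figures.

104 ft³/s

v_surface = L / t̄ = 60.8 / 29.6 = 2.054 ft/s
v_mean = 0.82 × 2.054 = 1.684 ft/s
Q = A × v_mean = 62.0 × 1.684 = 104.4 ft³/s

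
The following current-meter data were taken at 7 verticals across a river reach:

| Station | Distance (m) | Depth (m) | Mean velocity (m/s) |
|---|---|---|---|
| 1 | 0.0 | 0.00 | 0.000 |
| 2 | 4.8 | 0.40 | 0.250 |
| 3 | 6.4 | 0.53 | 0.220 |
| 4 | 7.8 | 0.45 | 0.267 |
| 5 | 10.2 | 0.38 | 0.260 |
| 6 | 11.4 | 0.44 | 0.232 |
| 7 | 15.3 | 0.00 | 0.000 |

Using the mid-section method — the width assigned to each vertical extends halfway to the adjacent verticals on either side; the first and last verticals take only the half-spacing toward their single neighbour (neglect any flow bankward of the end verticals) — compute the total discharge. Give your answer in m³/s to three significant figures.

w_2 = (6.4 − 0.0)/2 = 3.2 m; q_2 = 0.250 × 0.40 × 3.2 = 0.3200 m³/s
w_3 = (7.8 − 4.8)/2 = 1.5 m; q_3 = 0.220 × 0.53 × 1.5 = 0.1749 m³/s
w_4 = (10.2 − 6.4)/2 = 1.9 m; q_4 = 0.267 × 0.45 × 1.9 = 0.2283 m³/s
w_5 = (11.4 − 7.8)/2 = 1.8 m; q_5 = 0.260 × 0.38 × 1.8 = 0.1778 m³/s
w_6 = (15.3 − 10.2)/2 = 2.55 m; q_6 = 0.232 × 0.44 × 2.55 = 0.2603 m³/s
Stations 1, 7 contribute zero (depth or velocity is 0).
Q = Σ qᵢ = 1.161 m³/s

1.16 m³/s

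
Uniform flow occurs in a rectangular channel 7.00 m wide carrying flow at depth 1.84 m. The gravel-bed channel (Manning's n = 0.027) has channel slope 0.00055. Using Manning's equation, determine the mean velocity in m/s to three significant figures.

0.984 m/s

A = b·y = 7.00 × 1.84 = 12.88 m²
P = b + 2y = 7.00 + 2×1.84 = 10.68 m
R = A/P = 12.88/10.68 = 1.206 m
Q = (1/n)·A·R^(2/3)·S^(1/2) = (1/0.027) × 12.88 × 1.206^(2/3) × 0.00055^(1/2) = 12.68 m³/s
V = Q/A = 12.68/12.88 = 0.9841 m/s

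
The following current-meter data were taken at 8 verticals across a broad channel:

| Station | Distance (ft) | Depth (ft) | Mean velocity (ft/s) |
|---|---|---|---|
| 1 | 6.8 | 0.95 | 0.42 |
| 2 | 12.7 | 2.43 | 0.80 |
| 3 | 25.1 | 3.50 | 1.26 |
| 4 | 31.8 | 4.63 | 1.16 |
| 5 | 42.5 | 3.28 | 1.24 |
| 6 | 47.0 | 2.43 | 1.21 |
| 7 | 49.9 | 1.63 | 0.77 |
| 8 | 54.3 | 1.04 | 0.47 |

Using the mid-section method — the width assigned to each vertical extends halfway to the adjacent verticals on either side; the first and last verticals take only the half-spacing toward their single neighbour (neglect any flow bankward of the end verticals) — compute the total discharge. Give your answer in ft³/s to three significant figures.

w_1 = (12.7 − 6.8)/2 = 2.95 ft; q_1 = 0.42 × 0.95 × 2.95 = 1.177 ft³/s
w_2 = (25.1 − 6.8)/2 = 9.15 ft; q_2 = 0.80 × 2.43 × 9.15 = 17.79 ft³/s
w_3 = (31.8 − 12.7)/2 = 9.55 ft; q_3 = 1.26 × 3.50 × 9.55 = 42.12 ft³/s
w_4 = (42.5 − 25.1)/2 = 8.7 ft; q_4 = 1.16 × 4.63 × 8.7 = 46.73 ft³/s
w_5 = (47.0 − 31.8)/2 = 7.6 ft; q_5 = 1.24 × 3.28 × 7.6 = 30.91 ft³/s
w_6 = (49.9 − 42.5)/2 = 3.7 ft; q_6 = 1.21 × 2.43 × 3.7 = 10.88 ft³/s
w_7 = (54.3 − 47.0)/2 = 3.65 ft; q_7 = 0.77 × 1.63 × 3.65 = 4.581 ft³/s
w_8 = (54.3 − 49.9)/2 = 2.2 ft; q_8 = 0.47 × 1.04 × 2.2 = 1.075 ft³/s
Q = Σ qᵢ = 155.3 ft³/s

155 ft³/s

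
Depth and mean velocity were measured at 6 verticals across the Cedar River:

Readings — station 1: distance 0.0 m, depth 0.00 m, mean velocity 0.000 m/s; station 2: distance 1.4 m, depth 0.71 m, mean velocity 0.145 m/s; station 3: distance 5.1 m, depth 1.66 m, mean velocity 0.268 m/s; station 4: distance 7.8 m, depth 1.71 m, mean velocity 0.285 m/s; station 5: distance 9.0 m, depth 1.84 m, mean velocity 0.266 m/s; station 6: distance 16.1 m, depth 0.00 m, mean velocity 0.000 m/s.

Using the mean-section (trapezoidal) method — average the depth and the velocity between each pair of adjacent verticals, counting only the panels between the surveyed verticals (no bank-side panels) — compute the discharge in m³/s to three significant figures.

Panel 1-2: Δb = 1.4 m, d̄ = (0.00+0.71)/2 = 0.355, v̄ = (0.000+0.145)/2 = 0.0725 → q = 1.4×0.355×0.0725 = 0.03603 m³/s
Panel 2-3: Δb = 3.7 m, d̄ = (0.71+1.66)/2 = 1.185, v̄ = (0.145+0.268)/2 = 0.2065 → q = 3.7×1.185×0.2065 = 0.9054 m³/s
Panel 3-4: Δb = 2.7 m, d̄ = (1.66+1.71)/2 = 1.685, v̄ = (0.268+0.285)/2 = 0.2765 → q = 2.7×1.685×0.2765 = 1.258 m³/s
Panel 4-5: Δb = 1.2 m, d̄ = (1.71+1.84)/2 = 1.775, v̄ = (0.285+0.266)/2 = 0.2755 → q = 1.2×1.775×0.2755 = 0.5868 m³/s
Panel 5-6: Δb = 7.1 m, d̄ = (1.84+0.00)/2 = 0.92, v̄ = (0.266+0.000)/2 = 0.133 → q = 7.1×0.92×0.133 = 0.8688 m³/s
Q = Σ q = 3.655 m³/s

3.65 m³/s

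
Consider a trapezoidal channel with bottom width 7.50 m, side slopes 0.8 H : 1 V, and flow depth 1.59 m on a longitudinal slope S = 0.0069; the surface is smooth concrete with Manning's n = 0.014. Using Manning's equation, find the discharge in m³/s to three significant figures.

A = (b + z·y)·y = (7.50 + 0.8×1.59)×1.59 = 13.95 m²
P = b + 2y√(1+z²) = 7.50 + 2×1.59×√(1+0.8²) = 11.57 m
R = A/P = 13.95/11.57 = 1.205 m
Q = (1/n)·A·R^(2/3)·S^(1/2) = (1/0.014) × 13.95 × 1.205^(2/3) × 0.0069^(1/2) = 93.72 m³/s

93.7 m³/s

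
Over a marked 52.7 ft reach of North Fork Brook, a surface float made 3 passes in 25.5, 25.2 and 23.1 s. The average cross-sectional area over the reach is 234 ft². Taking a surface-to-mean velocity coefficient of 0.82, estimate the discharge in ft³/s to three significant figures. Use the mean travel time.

411 ft³/s

t̄ = (25.5 + 25.2 + 23.1) / 3 = 24.6 s
v_surface = L / t̄ = 52.7 / 24.6 = 2.142 ft/s
v_mean = 0.82 × 2.142 = 1.757 ft/s
Q = A × v_mean = 234 × 1.757 = 411.1 ft³/s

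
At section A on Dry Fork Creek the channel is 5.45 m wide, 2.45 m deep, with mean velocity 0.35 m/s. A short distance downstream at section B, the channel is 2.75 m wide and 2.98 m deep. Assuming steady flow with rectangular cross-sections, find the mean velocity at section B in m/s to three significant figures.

0.570 m/s

Q = A₁V₁ = (5.45×2.45) × 0.35 = 4.673 m³/s
A₂ = 2.75 × 2.98 = 8.195 m²
V₂ = Q/A₂ = 4.673/8.195 = 0.5703 m/s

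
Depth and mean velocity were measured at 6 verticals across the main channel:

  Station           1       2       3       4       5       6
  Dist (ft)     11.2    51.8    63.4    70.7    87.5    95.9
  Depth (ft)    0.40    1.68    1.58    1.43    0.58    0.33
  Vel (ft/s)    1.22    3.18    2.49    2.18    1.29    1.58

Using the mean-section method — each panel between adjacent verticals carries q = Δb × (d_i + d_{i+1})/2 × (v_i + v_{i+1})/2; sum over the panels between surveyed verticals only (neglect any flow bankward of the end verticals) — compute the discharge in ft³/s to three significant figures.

Panel 1-2: Δb = 40.6 ft, d̄ = (0.40+1.68)/2 = 1.04, v̄ = (1.22+3.18)/2 = 2.2 → q = 40.6×1.04×2.2 = 92.89 ft³/s
Panel 2-3: Δb = 11.6 ft, d̄ = (1.68+1.58)/2 = 1.63, v̄ = (3.18+2.49)/2 = 2.835 → q = 11.6×1.63×2.835 = 53.60 ft³/s
Panel 3-4: Δb = 7.3 ft, d̄ = (1.58+1.43)/2 = 1.505, v̄ = (2.49+2.18)/2 = 2.335 → q = 7.3×1.505×2.335 = 25.65 ft³/s
Panel 4-5: Δb = 16.8 ft, d̄ = (1.43+0.58)/2 = 1.005, v̄ = (2.18+1.29)/2 = 1.735 → q = 16.8×1.005×1.735 = 29.29 ft³/s
Panel 5-6: Δb = 8.4 ft, d̄ = (0.58+0.33)/2 = 0.455, v̄ = (1.29+1.58)/2 = 1.435 → q = 8.4×0.455×1.435 = 5.485 ft³/s
Q = Σ q = 206.9 ft³/s

207 ft³/s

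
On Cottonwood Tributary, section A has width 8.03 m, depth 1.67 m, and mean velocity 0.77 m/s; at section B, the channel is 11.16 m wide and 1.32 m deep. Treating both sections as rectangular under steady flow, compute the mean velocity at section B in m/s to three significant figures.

0.701 m/s

Q = A₁V₁ = (8.03×1.67) × 0.77 = 10.33 m³/s
A₂ = 11.16 × 1.32 = 14.73 m²
V₂ = Q/A₂ = 10.33/14.73 = 0.7009 m/s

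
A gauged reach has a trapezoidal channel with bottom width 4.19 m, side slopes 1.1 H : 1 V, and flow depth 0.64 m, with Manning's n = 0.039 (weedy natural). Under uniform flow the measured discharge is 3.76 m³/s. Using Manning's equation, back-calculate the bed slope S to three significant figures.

A = (b + z·y)·y = (4.19 + 1.1×0.64)×0.64 = 3.132 m²
P = b + 2y√(1+z²) = 4.19 + 2×0.64×√(1+1.1²) = 6.093 m
R = A/P = 3.132/6.093 = 0.5141 m
S = (Q·n / (1·A·R^(2/3)))² = (3.76×0.039 / (1×3.132×0.6417))² = 0.005323

0.00532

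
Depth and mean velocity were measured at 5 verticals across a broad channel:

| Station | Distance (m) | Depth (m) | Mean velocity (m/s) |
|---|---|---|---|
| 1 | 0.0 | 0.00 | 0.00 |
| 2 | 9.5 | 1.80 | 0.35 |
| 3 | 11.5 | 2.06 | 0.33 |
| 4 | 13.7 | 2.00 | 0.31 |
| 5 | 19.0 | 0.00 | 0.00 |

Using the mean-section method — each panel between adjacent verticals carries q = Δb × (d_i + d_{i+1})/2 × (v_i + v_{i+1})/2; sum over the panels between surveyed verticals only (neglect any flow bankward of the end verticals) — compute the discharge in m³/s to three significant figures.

Panel 1-2: Δb = 9.5 m, d̄ = (0.00+1.80)/2 = 0.9, v̄ = (0.00+0.35)/2 = 0.175 → q = 9.5×0.9×0.175 = 1.496 m³/s
Panel 2-3: Δb = 2 m, d̄ = (1.80+2.06)/2 = 1.93, v̄ = (0.35+0.33)/2 = 0.34 → q = 2×1.93×0.34 = 1.312 m³/s
Panel 3-4: Δb = 2.2 m, d̄ = (2.06+2.00)/2 = 2.03, v̄ = (0.33+0.31)/2 = 0.32 → q = 2.2×2.03×0.32 = 1.429 m³/s
Panel 4-5: Δb = 5.3 m, d̄ = (2.00+0.00)/2 = 1, v̄ = (0.31+0.00)/2 = 0.155 → q = 5.3×1×0.155 = 0.8215 m³/s
Q = Σ q = 5.059 m³/s

5.06 m³/s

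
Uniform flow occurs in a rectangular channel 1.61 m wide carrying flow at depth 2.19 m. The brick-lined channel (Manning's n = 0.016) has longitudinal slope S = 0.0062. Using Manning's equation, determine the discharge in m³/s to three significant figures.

A = b·y = 1.61 × 2.19 = 3.526 m²
P = b + 2y = 1.61 + 2×2.19 = 5.990 m
R = A/P = 3.526/5.990 = 0.5886 m
Q = (1/n)·A·R^(2/3)·S^(1/2) = (1/0.016) × 3.526 × 0.5886^(2/3) × 0.0062^(1/2) = 12.19 m³/s

12.2 m³/s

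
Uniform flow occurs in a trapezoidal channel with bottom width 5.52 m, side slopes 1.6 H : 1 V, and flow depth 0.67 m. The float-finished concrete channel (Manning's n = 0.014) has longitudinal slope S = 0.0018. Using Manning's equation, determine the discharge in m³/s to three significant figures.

A = (b + z·y)·y = (5.52 + 1.6×0.67)×0.67 = 4.417 m²
P = b + 2y√(1+z²) = 5.52 + 2×0.67×√(1+1.6²) = 8.048 m
R = A/P = 4.417/8.048 = 0.5488 m
Q = (1/n)·A·R^(2/3)·S^(1/2) = (1/0.014) × 4.417 × 0.5488^(2/3) × 0.0018^(1/2) = 8.971 m³/s

8.97 m³/s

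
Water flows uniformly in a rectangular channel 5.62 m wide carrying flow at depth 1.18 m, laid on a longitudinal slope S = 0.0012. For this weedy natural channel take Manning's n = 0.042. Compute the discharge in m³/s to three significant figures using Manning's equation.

4.83 m³/s

A = b·y = 5.62 × 1.18 = 6.632 m²
P = b + 2y = 5.62 + 2×1.18 = 7.980 m
R = A/P = 6.632/7.980 = 0.8310 m
Q = (1/n)·A·R^(2/3)·S^(1/2) = (1/0.042) × 6.632 × 0.8310^(2/3) × 0.0012^(1/2) = 4.835 m³/s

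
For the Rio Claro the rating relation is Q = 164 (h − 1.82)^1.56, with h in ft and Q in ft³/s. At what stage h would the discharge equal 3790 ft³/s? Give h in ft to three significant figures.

h − h₀ = (Q/C)^(1/b) = (3790/164)^(1/1.56) = 7.486 ft
h = 1.82 + 7.486 = 9.306 ft

9.31 ft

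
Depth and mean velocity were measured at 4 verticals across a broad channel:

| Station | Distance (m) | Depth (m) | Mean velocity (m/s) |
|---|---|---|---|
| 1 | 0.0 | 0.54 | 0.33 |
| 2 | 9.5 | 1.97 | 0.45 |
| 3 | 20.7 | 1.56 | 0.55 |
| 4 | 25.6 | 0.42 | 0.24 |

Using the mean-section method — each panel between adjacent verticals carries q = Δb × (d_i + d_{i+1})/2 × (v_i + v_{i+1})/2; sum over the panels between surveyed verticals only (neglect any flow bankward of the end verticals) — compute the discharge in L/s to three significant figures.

Panel 1-2: Δb = 9.5 m, d̄ = (0.54+1.97)/2 = 1.255, v̄ = (0.33+0.45)/2 = 0.39 → q = 9.5×1.255×0.39 = 4.650 m³/s
Panel 2-3: Δb = 11.2 m, d̄ = (1.97+1.56)/2 = 1.765, v̄ = (0.45+0.55)/2 = 0.5 → q = 11.2×1.765×0.5 = 9.884 m³/s
Panel 3-4: Δb = 4.9 m, d̄ = (1.56+0.42)/2 = 0.99, v̄ = (0.55+0.24)/2 = 0.395 → q = 4.9×0.99×0.395 = 1.916 m³/s
Q = Σ q = 16.45 m³/s
= 16.45 × 1000 = 16450 L/s

16400 L/s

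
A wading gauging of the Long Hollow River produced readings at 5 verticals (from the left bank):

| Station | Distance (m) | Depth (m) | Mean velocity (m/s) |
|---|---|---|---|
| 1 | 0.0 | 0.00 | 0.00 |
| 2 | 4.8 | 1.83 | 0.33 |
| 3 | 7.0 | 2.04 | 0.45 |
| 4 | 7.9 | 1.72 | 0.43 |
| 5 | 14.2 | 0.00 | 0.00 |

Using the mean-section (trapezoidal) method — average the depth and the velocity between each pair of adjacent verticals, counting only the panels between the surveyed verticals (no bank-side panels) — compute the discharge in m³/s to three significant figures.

Panel 1-2: Δb = 4.8 m, d̄ = (0.00+1.83)/2 = 0.915, v̄ = (0.00+0.33)/2 = 0.165 → q = 4.8×0.915×0.165 = 0.7247 m³/s
Panel 2-3: Δb = 2.2 m, d̄ = (1.83+2.04)/2 = 1.935, v̄ = (0.33+0.45)/2 = 0.39 → q = 2.2×1.935×0.39 = 1.660 m³/s
Panel 3-4: Δb = 0.9 m, d̄ = (2.04+1.72)/2 = 1.88, v̄ = (0.45+0.43)/2 = 0.44 → q = 0.9×1.88×0.44 = 0.7445 m³/s
Panel 4-5: Δb = 6.3 m, d̄ = (1.72+0.00)/2 = 0.86, v̄ = (0.43+0.00)/2 = 0.215 → q = 6.3×0.86×0.215 = 1.165 m³/s
Q = Σ q = 4.294 m³/s

4.29 m³/s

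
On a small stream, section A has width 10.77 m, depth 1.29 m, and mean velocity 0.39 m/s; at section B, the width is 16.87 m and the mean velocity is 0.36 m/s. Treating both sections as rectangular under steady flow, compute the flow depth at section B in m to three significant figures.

0.892 m

Q = A₁V₁ = (10.77×1.29) × 0.39 = 5.418 m³/s
d₂ = Q/(b₂ V₂) = 5.418/(16.87×0.36) = 0.8922 m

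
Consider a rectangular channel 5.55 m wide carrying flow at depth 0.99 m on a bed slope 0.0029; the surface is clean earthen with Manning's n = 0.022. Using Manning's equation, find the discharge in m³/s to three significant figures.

10.9 m³/s

A = b·y = 5.55 × 0.99 = 5.495 m²
P = b + 2y = 5.55 + 2×0.99 = 7.530 m
R = A/P = 5.495/7.530 = 0.7297 m
Q = (1/n)·A·R^(2/3)·S^(1/2) = (1/0.022) × 5.495 × 0.7297^(2/3) × 0.0029^(1/2) = 10.90 m³/s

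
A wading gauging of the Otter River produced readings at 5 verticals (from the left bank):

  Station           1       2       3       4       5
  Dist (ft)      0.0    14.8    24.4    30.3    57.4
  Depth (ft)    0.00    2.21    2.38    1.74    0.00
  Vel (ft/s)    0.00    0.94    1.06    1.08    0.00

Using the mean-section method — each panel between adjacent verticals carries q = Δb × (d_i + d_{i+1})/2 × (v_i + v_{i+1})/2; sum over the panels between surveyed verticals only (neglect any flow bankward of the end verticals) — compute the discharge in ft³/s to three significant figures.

Panel 1-2: Δb = 14.8 ft, d̄ = (0.00+2.21)/2 = 1.105, v̄ = (0.00+0.94)/2 = 0.47 → q = 14.8×1.105×0.47 = 7.686 ft³/s
Panel 2-3: Δb = 9.6 ft, d̄ = (2.21+2.38)/2 = 2.295, v̄ = (0.94+1.06)/2 = 1 → q = 9.6×2.295×1 = 22.03 ft³/s
Panel 3-4: Δb = 5.9 ft, d̄ = (2.38+1.74)/2 = 2.06, v̄ = (1.06+1.08)/2 = 1.07 → q = 5.9×2.06×1.07 = 13.00 ft³/s
Panel 4-5: Δb = 27.1 ft, d̄ = (1.74+0.00)/2 = 0.87, v̄ = (1.08+0.00)/2 = 0.54 → q = 27.1×0.87×0.54 = 12.73 ft³/s
Q = Σ q = 55.45 ft³/s

55.5 ft³/s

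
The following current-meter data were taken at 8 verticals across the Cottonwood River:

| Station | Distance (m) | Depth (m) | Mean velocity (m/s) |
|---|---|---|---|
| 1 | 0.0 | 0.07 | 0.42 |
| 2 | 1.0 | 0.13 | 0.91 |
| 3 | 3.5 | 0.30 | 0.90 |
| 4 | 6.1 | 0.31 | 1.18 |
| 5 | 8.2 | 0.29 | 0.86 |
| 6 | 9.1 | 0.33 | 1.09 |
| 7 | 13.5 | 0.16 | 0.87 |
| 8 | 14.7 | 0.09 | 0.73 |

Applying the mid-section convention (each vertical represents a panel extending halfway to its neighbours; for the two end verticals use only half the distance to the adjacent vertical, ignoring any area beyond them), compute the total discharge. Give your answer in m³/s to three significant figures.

3.53 m³/s

w_1 = (1.0 − 0.0)/2 = 0.5 m; q_1 = 0.42 × 0.07 × 0.5 = 0.01470 m³/s
w_2 = (3.5 − 0.0)/2 = 1.75 m; q_2 = 0.91 × 0.13 × 1.75 = 0.2070 m³/s
w_3 = (6.1 − 1.0)/2 = 2.55 m; q_3 = 0.90 × 0.30 × 2.55 = 0.6885 m³/s
w_4 = (8.2 − 3.5)/2 = 2.35 m; q_4 = 1.18 × 0.31 × 2.35 = 0.8596 m³/s
w_5 = (9.1 − 6.1)/2 = 1.5 m; q_5 = 0.86 × 0.29 × 1.5 = 0.3741 m³/s
w_6 = (13.5 − 8.2)/2 = 2.65 m; q_6 = 1.09 × 0.33 × 2.65 = 0.9532 m³/s
w_7 = (14.7 − 9.1)/2 = 2.8 m; q_7 = 0.87 × 0.16 × 2.8 = 0.3898 m³/s
w_8 = (14.7 − 13.5)/2 = 0.6 m; q_8 = 0.73 × 0.09 × 0.6 = 0.03942 m³/s
Q = Σ qᵢ = 3.526 m³/s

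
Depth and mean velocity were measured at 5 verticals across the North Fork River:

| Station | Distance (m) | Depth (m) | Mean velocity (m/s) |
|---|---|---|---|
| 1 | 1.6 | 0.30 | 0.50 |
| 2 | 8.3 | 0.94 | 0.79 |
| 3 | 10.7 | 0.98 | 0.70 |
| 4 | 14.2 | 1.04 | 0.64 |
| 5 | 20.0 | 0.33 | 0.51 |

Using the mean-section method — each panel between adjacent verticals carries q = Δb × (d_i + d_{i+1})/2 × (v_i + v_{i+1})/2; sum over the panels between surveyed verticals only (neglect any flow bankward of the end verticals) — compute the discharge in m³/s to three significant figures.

9.05 m³/s

Panel 1-2: Δb = 6.7 m, d̄ = (0.30+0.94)/2 = 0.62, v̄ = (0.50+0.79)/2 = 0.645 → q = 6.7×0.62×0.645 = 2.679 m³/s
Panel 2-3: Δb = 2.4 m, d̄ = (0.94+0.98)/2 = 0.96, v̄ = (0.79+0.70)/2 = 0.745 → q = 2.4×0.96×0.745 = 1.716 m³/s
Panel 3-4: Δb = 3.5 m, d̄ = (0.98+1.04)/2 = 1.01, v̄ = (0.70+0.64)/2 = 0.67 → q = 3.5×1.01×0.67 = 2.368 m³/s
Panel 4-5: Δb = 5.8 m, d̄ = (1.04+0.33)/2 = 0.685, v̄ = (0.64+0.51)/2 = 0.575 → q = 5.8×0.685×0.575 = 2.284 m³/s
Q = Σ q = 9.049 m³/s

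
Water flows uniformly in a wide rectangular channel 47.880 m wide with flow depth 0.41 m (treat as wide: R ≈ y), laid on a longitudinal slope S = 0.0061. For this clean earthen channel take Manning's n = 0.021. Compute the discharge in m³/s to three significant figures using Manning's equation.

40.3 m³/s

A = b·y = 47.880 × 0.41 = 19.63 m²
Wide channel: R ≈ y = 0.41 m
Q = (1/n)·A·R^(2/3)·S^(1/2) = (1/0.021) × 19.63 × 0.4100^(2/3) × 0.0061^(1/2) = 40.29 m³/s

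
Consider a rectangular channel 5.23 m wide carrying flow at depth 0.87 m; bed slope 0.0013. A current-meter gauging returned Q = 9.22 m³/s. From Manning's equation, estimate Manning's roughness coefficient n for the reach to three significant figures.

0.0134

A = b·y = 5.23 × 0.87 = 4.550 m²
P = b + 2y = 5.23 + 2×0.87 = 6.970 m
R = A/P = 4.550/6.970 = 0.6528 m
n = (1/Q)·A·R^(2/3)·S^(1/2) = (1/9.22) × 4.550 × 0.7525 × 0.03606 = 0.01339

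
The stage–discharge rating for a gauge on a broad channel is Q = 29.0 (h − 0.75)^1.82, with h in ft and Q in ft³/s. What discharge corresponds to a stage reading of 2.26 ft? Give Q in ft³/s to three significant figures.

61.4 ft³/s

Q = 29.0 × (2.26 − 0.75)^1.82 = 29.0 × 1.51^1.82 = 61.40 ft³/s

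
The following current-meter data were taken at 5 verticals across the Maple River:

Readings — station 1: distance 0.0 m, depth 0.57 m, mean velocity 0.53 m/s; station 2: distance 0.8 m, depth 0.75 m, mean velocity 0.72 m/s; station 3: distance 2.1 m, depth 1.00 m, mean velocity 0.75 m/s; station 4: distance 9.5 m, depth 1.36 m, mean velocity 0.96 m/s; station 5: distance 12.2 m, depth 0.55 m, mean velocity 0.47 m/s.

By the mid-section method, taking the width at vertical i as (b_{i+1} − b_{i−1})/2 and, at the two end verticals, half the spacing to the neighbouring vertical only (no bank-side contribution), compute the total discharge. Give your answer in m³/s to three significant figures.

10.9 m³/s

w_1 = (0.8 − 0.0)/2 = 0.4 m; q_1 = 0.53 × 0.57 × 0.4 = 0.1208 m³/s
w_2 = (2.1 − 0.0)/2 = 1.05 m; q_2 = 0.72 × 0.75 × 1.05 = 0.5670 m³/s
w_3 = (9.5 − 0.8)/2 = 4.35 m; q_3 = 0.75 × 1.00 × 4.35 = 3.263 m³/s
w_4 = (12.2 − 2.1)/2 = 5.05 m; q_4 = 0.96 × 1.36 × 5.05 = 6.593 m³/s
w_5 = (12.2 − 9.5)/2 = 1.35 m; q_5 = 0.47 × 0.55 × 1.35 = 0.3490 m³/s
Q = Σ qᵢ = 10.89 m³/s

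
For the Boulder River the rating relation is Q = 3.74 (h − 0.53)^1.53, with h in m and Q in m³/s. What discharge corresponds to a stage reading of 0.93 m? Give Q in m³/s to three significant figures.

Q = 3.74 × (0.93 − 0.53)^1.53 = 3.74 × 0.4^1.53 = 0.9205 m³/s

0.920 m³/s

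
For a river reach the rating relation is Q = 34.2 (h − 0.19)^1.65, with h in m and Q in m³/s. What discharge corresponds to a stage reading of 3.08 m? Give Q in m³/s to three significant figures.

197 m³/s

Q = 34.2 × (3.08 − 0.19)^1.65 = 34.2 × 2.89^1.65 = 197.0 m³/s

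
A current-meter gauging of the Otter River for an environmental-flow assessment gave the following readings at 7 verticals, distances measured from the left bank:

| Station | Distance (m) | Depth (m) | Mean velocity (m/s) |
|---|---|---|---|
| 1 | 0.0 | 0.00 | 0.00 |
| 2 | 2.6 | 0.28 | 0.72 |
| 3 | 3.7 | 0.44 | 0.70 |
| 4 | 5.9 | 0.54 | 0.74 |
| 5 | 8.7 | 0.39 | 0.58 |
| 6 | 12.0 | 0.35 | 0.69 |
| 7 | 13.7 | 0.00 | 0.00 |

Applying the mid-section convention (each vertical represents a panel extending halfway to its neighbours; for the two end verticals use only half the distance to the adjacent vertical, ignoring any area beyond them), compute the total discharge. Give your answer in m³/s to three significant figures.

w_2 = (3.7 − 0.0)/2 = 1.85 m; q_2 = 0.72 × 0.28 × 1.85 = 0.3730 m³/s
w_3 = (5.9 − 2.6)/2 = 1.65 m; q_3 = 0.70 × 0.44 × 1.65 = 0.5082 m³/s
w_4 = (8.7 − 3.7)/2 = 2.5 m; q_4 = 0.74 × 0.54 × 2.5 = 0.9990 m³/s
w_5 = (12.0 − 5.9)/2 = 3.05 m; q_5 = 0.58 × 0.39 × 3.05 = 0.6899 m³/s
w_6 = (13.7 − 8.7)/2 = 2.5 m; q_6 = 0.69 × 0.35 × 2.5 = 0.6038 m³/s
Stations 1, 7 contribute zero (depth or velocity is 0).
Q = Σ qᵢ = 3.174 m³/s

3.17 m³/s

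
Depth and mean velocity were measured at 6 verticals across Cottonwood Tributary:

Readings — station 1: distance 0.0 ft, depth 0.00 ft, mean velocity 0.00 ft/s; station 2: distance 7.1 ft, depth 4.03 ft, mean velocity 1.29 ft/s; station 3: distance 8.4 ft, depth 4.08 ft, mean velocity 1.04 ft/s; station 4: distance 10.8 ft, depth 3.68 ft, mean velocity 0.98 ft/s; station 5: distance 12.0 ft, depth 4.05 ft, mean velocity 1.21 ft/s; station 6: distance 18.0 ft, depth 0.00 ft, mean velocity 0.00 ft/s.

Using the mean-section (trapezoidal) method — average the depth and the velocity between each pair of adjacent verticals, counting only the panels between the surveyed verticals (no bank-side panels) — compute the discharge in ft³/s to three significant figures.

Panel 1-2: Δb = 7.1 ft, d̄ = (0.00+4.03)/2 = 2.015, v̄ = (0.00+1.29)/2 = 0.645 → q = 7.1×2.015×0.645 = 9.228 ft³/s
Panel 2-3: Δb = 1.3 ft, d̄ = (4.03+4.08)/2 = 4.055, v̄ = (1.29+1.04)/2 = 1.165 → q = 1.3×4.055×1.165 = 6.141 ft³/s
Panel 3-4: Δb = 2.4 ft, d̄ = (4.08+3.68)/2 = 3.88, v̄ = (1.04+0.98)/2 = 1.01 → q = 2.4×3.88×1.01 = 9.405 ft³/s
Panel 4-5: Δb = 1.2 ft, d̄ = (3.68+4.05)/2 = 3.865, v̄ = (0.98+1.21)/2 = 1.095 → q = 1.2×3.865×1.095 = 5.079 ft³/s
Panel 5-6: Δb = 6 ft, d̄ = (4.05+0.00)/2 = 2.025, v̄ = (1.21+0.00)/2 = 0.605 → q = 6×2.025×0.605 = 7.351 ft³/s
Q = Σ q = 37.20 ft³/s

37.2 ft³/s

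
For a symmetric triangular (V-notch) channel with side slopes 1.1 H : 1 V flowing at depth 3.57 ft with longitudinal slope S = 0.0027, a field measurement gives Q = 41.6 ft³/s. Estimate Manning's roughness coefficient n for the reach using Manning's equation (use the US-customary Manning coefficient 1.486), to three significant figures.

A = z·y² = 1.1×3.57² = 14.02 ft²
P = 2y√(1+z²) = 2×3.57×√(1+1.1²) = 10.61 ft
R = A/P = 14.02/10.61 = 1.321 ft
n = (1.486/Q)·A·R^(2/3)·S^(1/2) = (1.486/41.6) × 14.02 × 1.204 × 0.05196 = 0.03133

0.0313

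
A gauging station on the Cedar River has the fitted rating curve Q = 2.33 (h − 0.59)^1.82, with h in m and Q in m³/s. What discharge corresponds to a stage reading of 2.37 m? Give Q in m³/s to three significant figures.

6.65 m³/s

Q = 2.33 × (2.37 − 0.59)^1.82 = 2.33 × 1.78^1.82 = 6.655 m³/s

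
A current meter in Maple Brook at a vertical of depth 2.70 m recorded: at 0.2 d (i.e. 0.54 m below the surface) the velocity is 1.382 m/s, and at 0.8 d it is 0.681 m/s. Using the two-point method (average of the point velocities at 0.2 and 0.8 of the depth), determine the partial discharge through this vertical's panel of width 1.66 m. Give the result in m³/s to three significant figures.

v̄ = (1.382 + 0.681) / 2 = 1.032 m/s
q = v̄ × d × w = 1.032 × 2.70 × 1.66 = 4.623 m³/s

4.62 m³/s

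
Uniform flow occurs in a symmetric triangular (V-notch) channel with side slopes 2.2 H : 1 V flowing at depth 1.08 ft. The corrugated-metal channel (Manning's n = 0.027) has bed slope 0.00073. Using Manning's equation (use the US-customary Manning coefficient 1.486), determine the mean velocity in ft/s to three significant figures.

0.926 ft/s

A = z·y² = 2.2×1.08² = 2.566 ft²
P = 2y√(1+z²) = 2×1.08×√(1+2.2²) = 5.220 ft
R = A/P = 2.566/5.220 = 0.4916 ft
Q = (1.486/n)·A·R^(2/3)·S^(1/2) = (1.486/0.027) × 2.566 × 0.4916^(2/3) × 0.00073^(1/2) = 2.377 ft³/s
V = Q/A = 2.377/2.566 = 0.9262 ft/s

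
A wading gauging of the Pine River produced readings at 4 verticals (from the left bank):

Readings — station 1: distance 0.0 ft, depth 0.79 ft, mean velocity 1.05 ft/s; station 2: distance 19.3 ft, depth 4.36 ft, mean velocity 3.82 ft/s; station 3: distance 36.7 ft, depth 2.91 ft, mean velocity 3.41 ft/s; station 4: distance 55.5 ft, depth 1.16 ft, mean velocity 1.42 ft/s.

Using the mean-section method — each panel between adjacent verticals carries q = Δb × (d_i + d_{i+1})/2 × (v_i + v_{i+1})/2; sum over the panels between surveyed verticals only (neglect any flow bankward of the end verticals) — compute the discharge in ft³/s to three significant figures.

Panel 1-2: Δb = 19.3 ft, d̄ = (0.79+4.36)/2 = 2.575, v̄ = (1.05+3.82)/2 = 2.435 → q = 19.3×2.575×2.435 = 121.0 ft³/s
Panel 2-3: Δb = 17.4 ft, d̄ = (4.36+2.91)/2 = 3.635, v̄ = (3.82+3.41)/2 = 3.615 → q = 17.4×3.635×3.615 = 228.6 ft³/s
Panel 3-4: Δb = 18.8 ft, d̄ = (2.91+1.16)/2 = 2.035, v̄ = (3.41+1.42)/2 = 2.415 → q = 18.8×2.035×2.415 = 92.39 ft³/s
Q = Σ q = 442.1 ft³/s

442 ft³/s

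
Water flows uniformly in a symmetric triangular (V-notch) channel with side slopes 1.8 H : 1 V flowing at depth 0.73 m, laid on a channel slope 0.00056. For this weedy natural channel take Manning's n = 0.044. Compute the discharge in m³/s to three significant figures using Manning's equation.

0.241 m³/s

A = z·y² = 1.8×0.73² = 0.9592 m²
P = 2y√(1+z²) = 2×0.73×√(1+1.8²) = 3.006 m
R = A/P = 0.9592/3.006 = 0.3191 m
Q = (1/n)·A·R^(2/3)·S^(1/2) = (1/0.044) × 0.9592 × 0.3191^(2/3) × 0.00056^(1/2) = 0.2409 m³/s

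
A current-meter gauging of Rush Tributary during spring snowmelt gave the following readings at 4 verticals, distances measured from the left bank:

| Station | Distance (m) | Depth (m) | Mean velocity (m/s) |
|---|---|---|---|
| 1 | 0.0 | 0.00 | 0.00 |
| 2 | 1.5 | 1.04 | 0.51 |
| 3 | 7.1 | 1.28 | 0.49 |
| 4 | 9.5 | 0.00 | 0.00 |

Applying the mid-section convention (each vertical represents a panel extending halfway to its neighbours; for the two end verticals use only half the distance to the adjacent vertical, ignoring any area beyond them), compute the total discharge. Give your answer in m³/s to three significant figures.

4.39 m³/s

w_2 = (7.1 − 0.0)/2 = 3.55 m; q_2 = 0.51 × 1.04 × 3.55 = 1.883 m³/s
w_3 = (9.5 − 1.5)/2 = 4 m; q_3 = 0.49 × 1.28 × 4 = 2.509 m³/s
Stations 1, 4 contribute zero (depth or velocity is 0).
Q = Σ qᵢ = 4.392 m³/s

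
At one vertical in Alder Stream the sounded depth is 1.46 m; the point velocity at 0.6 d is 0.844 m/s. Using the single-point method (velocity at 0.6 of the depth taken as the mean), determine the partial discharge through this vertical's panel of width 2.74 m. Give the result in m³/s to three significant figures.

3.38 m³/s

v̄ = v₀.₆ = 0.844 m/s
q = v̄ × d × w = 0.8440 × 1.46 × 2.74 = 3.376 m³/s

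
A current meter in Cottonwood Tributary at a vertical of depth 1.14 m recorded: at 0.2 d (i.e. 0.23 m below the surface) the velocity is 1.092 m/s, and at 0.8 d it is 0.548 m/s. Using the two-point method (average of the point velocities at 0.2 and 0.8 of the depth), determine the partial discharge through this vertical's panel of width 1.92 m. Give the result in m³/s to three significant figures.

1.79 m³/s

v̄ = (1.092 + 0.548) / 2 = 0.8200 m/s
q = v̄ × d × w = 0.8200 × 1.14 × 1.92 = 1.795 m³/s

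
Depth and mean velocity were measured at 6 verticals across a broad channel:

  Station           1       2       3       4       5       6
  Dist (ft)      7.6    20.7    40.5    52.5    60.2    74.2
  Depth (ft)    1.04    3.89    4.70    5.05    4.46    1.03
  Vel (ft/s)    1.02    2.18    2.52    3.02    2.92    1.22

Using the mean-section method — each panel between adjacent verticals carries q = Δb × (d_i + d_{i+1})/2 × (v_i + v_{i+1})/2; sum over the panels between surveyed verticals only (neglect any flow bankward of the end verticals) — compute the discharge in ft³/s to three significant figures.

602 ft³/s

Panel 1-2: Δb = 13.1 ft, d̄ = (1.04+3.89)/2 = 2.465, v̄ = (1.02+2.18)/2 = 1.6 → q = 13.1×2.465×1.6 = 51.67 ft³/s
Panel 2-3: Δb = 19.8 ft, d̄ = (3.89+4.70)/2 = 4.295, v̄ = (2.18+2.52)/2 = 2.35 → q = 19.8×4.295×2.35 = 199.8 ft³/s
Panel 3-4: Δb = 12 ft, d̄ = (4.70+5.05)/2 = 4.875, v̄ = (2.52+3.02)/2 = 2.77 → q = 12×4.875×2.77 = 162.0 ft³/s
Panel 4-5: Δb = 7.7 ft, d̄ = (5.05+4.46)/2 = 4.755, v̄ = (3.02+2.92)/2 = 2.97 → q = 7.7×4.755×2.97 = 108.7 ft³/s
Panel 5-6: Δb = 14 ft, d̄ = (4.46+1.03)/2 = 2.745, v̄ = (2.92+1.22)/2 = 2.07 → q = 14×2.745×2.07 = 79.55 ft³/s
Q = Σ q = 601.8 ft³/s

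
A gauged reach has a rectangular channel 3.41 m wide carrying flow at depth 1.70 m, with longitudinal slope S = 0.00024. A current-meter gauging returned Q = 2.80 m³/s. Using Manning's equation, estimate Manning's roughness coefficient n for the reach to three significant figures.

0.0288

A = b·y = 3.41 × 1.70 = 5.797 m²
P = b + 2y = 3.41 + 2×1.70 = 6.810 m
R = A/P = 5.797/6.810 = 0.8512 m
n = (1/Q)·A·R^(2/3)·S^(1/2) = (1/2.80) × 5.797 × 0.8982 × 0.01549 = 0.02881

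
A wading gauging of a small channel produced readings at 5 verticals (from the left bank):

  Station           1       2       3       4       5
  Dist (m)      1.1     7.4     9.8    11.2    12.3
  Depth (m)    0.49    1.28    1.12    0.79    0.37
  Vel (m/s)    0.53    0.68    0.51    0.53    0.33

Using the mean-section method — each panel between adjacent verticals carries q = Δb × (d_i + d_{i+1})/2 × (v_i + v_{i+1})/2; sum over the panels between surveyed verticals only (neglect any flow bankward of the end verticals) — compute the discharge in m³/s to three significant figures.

Panel 1-2: Δb = 6.3 m, d̄ = (0.49+1.28)/2 = 0.885, v̄ = (0.53+0.68)/2 = 0.605 → q = 6.3×0.885×0.605 = 3.373 m³/s
Panel 2-3: Δb = 2.4 m, d̄ = (1.28+1.12)/2 = 1.2, v̄ = (0.68+0.51)/2 = 0.595 → q = 2.4×1.2×0.595 = 1.714 m³/s
Panel 3-4: Δb = 1.4 m, d̄ = (1.12+0.79)/2 = 0.955, v̄ = (0.51+0.53)/2 = 0.52 → q = 1.4×0.955×0.52 = 0.6952 m³/s
Panel 4-5: Δb = 1.1 m, d̄ = (0.79+0.37)/2 = 0.58, v̄ = (0.53+0.33)/2 = 0.43 → q = 1.1×0.58×0.43 = 0.2743 m³/s
Q = Σ q = 6.056 m³/s

6.06 m³/s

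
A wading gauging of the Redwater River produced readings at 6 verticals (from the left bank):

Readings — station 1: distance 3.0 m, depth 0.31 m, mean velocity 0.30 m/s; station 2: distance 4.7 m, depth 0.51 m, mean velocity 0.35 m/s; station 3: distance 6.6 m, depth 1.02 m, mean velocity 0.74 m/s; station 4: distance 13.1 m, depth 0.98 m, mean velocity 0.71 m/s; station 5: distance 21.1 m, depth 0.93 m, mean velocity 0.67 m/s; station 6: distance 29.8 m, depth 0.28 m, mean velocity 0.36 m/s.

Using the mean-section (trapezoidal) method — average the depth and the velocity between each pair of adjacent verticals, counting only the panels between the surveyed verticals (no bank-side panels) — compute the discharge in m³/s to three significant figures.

13.7 m³/s

Panel 1-2: Δb = 1.7 m, d̄ = (0.31+0.51)/2 = 0.41, v̄ = (0.30+0.35)/2 = 0.325 → q = 1.7×0.41×0.325 = 0.2265 m³/s
Panel 2-3: Δb = 1.9 m, d̄ = (0.51+1.02)/2 = 0.765, v̄ = (0.35+0.74)/2 = 0.545 → q = 1.9×0.765×0.545 = 0.7922 m³/s
Panel 3-4: Δb = 6.5 m, d̄ = (1.02+0.98)/2 = 1, v̄ = (0.74+0.71)/2 = 0.725 → q = 6.5×1×0.725 = 4.713 m³/s
Panel 4-5: Δb = 8 m, d̄ = (0.98+0.93)/2 = 0.955, v̄ = (0.71+0.67)/2 = 0.69 → q = 8×0.955×0.69 = 5.272 m³/s
Panel 5-6: Δb = 8.7 m, d̄ = (0.93+0.28)/2 = 0.605, v̄ = (0.67+0.36)/2 = 0.515 → q = 8.7×0.605×0.515 = 2.711 m³/s
Q = Σ q = 13.71 m³/s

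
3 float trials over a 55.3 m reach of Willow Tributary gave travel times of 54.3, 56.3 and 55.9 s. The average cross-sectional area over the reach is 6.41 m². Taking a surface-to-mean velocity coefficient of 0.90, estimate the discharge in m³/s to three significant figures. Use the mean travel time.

5.75 m³/s

t̄ = (54.3 + 56.3 + 55.9) / 3 = 55.5 s
v_surface = L / t̄ = 55.3 / 55.5 = 0.9964 m/s
v_mean = 0.90 × 0.9964 = 0.8968 m/s
Q = A × v_mean = 6.41 × 0.8968 = 5.748 m³/s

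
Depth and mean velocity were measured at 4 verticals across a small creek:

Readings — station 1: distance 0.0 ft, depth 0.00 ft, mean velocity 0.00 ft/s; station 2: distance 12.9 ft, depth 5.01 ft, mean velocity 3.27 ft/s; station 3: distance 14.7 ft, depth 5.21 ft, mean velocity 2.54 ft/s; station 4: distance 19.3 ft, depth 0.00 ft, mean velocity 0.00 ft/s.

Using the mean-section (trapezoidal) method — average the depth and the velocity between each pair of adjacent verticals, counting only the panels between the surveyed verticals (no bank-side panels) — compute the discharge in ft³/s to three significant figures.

Panel 1-2: Δb = 12.9 ft, d̄ = (0.00+5.01)/2 = 2.505, v̄ = (0.00+3.27)/2 = 1.635 → q = 12.9×2.505×1.635 = 52.83 ft³/s
Panel 2-3: Δb = 1.8 ft, d̄ = (5.01+5.21)/2 = 5.11, v̄ = (3.27+2.54)/2 = 2.905 → q = 1.8×5.11×2.905 = 26.72 ft³/s
Panel 3-4: Δb = 4.6 ft, d̄ = (5.21+0.00)/2 = 2.605, v̄ = (2.54+0.00)/2 = 1.27 → q = 4.6×2.605×1.27 = 15.22 ft³/s
Q = Σ q = 94.77 ft³/s

94.8 ft³/s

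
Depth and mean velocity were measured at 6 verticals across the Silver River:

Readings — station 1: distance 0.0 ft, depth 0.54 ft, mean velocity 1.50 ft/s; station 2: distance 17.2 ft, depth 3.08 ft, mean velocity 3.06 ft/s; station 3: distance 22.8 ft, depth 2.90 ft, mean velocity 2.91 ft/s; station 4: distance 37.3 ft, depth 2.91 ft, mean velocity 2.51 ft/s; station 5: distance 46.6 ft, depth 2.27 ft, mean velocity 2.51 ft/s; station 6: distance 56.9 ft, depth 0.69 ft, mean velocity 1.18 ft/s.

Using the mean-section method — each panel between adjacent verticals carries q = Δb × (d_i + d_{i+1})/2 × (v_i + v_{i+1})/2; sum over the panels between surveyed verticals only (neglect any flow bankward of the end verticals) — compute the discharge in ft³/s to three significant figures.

Panel 1-2: Δb = 17.2 ft, d̄ = (0.54+3.08)/2 = 1.81, v̄ = (1.50+3.06)/2 = 2.28 → q = 17.2×1.81×2.28 = 70.98 ft³/s
Panel 2-3: Δb = 5.6 ft, d̄ = (3.08+2.90)/2 = 2.99, v̄ = (3.06+2.91)/2 = 2.985 → q = 5.6×2.99×2.985 = 49.98 ft³/s
Panel 3-4: Δb = 14.5 ft, d̄ = (2.90+2.91)/2 = 2.905, v̄ = (2.91+2.51)/2 = 2.71 → q = 14.5×2.905×2.71 = 114.2 ft³/s
Panel 4-5: Δb = 9.3 ft, d̄ = (2.91+2.27)/2 = 2.59, v̄ = (2.51+2.51)/2 = 2.51 → q = 9.3×2.59×2.51 = 60.46 ft³/s
Panel 5-6: Δb = 10.3 ft, d̄ = (2.27+0.69)/2 = 1.48, v̄ = (2.51+1.18)/2 = 1.845 → q = 10.3×1.48×1.845 = 28.13 ft³/s
Q = Σ q = 323.7 ft³/s

324 ft³/s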